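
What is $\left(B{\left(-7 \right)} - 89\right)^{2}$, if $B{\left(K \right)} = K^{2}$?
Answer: $1600$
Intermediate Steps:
$\left(B{\left(-7 \right)} - 89\right)^{2} = \left(\left(-7\right)^{2} - 89\right)^{2} = \left(49 - 89\right)^{2} = \left(-40\right)^{2} = 1600$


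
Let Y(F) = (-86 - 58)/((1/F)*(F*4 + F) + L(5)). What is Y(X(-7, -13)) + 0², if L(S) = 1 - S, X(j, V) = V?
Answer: -144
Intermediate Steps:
Y(F) = -144 (Y(F) = (-86 - 58)/((1/F)*(F*4 + F) + (1 - 1*5)) = -144/((4*F + F)/F + (1 - 5)) = -144/((5*F)/F - 4) = -144/(5 - 4) = -144/1 = -144*1 = -144)
Y(X(-7, -13)) + 0² = -144 + 0² = -144 + 0 = -144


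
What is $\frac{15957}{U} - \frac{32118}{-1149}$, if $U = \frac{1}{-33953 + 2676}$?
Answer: $- \frac{191150344381}{383} \approx -4.9909 \cdot 10^{8}$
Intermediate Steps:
$U = - \frac{1}{31277}$ ($U = \frac{1}{-31277} = - \frac{1}{31277} \approx -3.1972 \cdot 10^{-5}$)
$\frac{15957}{U} - \frac{32118}{-1149} = \frac{15957}{- \frac{1}{31277}} - \frac{32118}{-1149} = 15957 \left(-31277\right) - - \frac{10706}{383} = -499087089 + \frac{10706}{383} = - \frac{191150344381}{383}$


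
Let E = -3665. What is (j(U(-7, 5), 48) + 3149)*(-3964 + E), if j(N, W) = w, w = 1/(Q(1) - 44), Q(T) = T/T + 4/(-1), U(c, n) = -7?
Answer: -1129107258/47 ≈ -2.4024e+7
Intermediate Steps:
Q(T) = -3 (Q(T) = 1 + 4*(-1) = 1 - 4 = -3)
w = -1/47 (w = 1/(-3 - 44) = 1/(-47) = -1/47 ≈ -0.021277)
j(N, W) = -1/47
(j(U(-7, 5), 48) + 3149)*(-3964 + E) = (-1/47 + 3149)*(-3964 - 3665) = (148002/47)*(-7629) = -1129107258/47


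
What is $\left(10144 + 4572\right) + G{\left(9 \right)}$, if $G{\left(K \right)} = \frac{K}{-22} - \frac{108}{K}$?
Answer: $\frac{323479}{22} \approx 14704.0$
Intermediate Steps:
$G{\left(K \right)} = - \frac{108}{K} - \frac{K}{22}$ ($G{\left(K \right)} = K \left(- \frac{1}{22}\right) - \frac{108}{K} = - \frac{K}{22} - \frac{108}{K} = - \frac{108}{K} - \frac{K}{22}$)
$\left(10144 + 4572\right) + G{\left(9 \right)} = \left(10144 + 4572\right) - \left(\frac{9}{22} + \frac{108}{9}\right) = 14716 - \frac{273}{22} = \frac{323479}{22}$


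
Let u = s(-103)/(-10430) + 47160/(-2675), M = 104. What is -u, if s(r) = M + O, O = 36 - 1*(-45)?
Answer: 19694947/1116010 ≈ 17.648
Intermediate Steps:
O = 81 (O = 36 + 45 = 81)
s(r) = 185 (s(r) = 104 + 81 = 185)
u = -19694947/1116010 (u = 185/(-10430) + 47160/(-2675) = 185*(-1/10430) + 47160*(-1/2675) = -37/2086 - 9432/535 = -19694947/1116010 ≈ -17.648)
-u = -1*(-19694947/1116010) = 19694947/1116010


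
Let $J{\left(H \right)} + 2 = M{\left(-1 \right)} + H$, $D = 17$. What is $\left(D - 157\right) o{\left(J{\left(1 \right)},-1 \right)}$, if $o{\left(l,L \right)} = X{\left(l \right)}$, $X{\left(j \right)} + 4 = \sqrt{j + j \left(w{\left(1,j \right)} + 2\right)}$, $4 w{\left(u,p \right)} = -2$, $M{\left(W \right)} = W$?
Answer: $560 - 140 i \sqrt{5} \approx 560.0 - 313.05 i$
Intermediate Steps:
$w{\left(u,p \right)} = - \frac{1}{2}$ ($w{\left(u,p \right)} = \frac{1}{4} \left(-2\right) = - \frac{1}{2}$)
$J{\left(H \right)} = -3 + H$ ($J{\left(H \right)} = -2 + \left(-1 + H\right) = -3 + H$)
$X{\left(j \right)} = -4 + \frac{\sqrt{10} \sqrt{j}}{2}$ ($X{\left(j \right)} = -4 + \sqrt{j + j \left(- \frac{1}{2} + 2\right)} = -4 + \sqrt{j + j \frac{3}{2}} = -4 + \sqrt{j + \frac{3 j}{2}} = -4 + \sqrt{\frac{5 j}{2}} = -4 + \frac{\sqrt{10} \sqrt{j}}{2}$)
$o{\left(l,L \right)} = -4 + \frac{\sqrt{10} \sqrt{l}}{2}$
$\left(D - 157\right) o{\left(J{\left(1 \right)},-1 \right)} = \left(17 - 157\right) \left(-4 + \frac{\sqrt{10} \sqrt{-3 + 1}}{2}\right) = - 140 \left(-4 + \frac{\sqrt{10} \sqrt{-2}}{2}\right) = - 140 \left(-4 + \frac{\sqrt{10} i \sqrt{2}}{2}\right) = - 140 \left(-4 + i \sqrt{5}\right) = 560 - 140 i \sqrt{5}$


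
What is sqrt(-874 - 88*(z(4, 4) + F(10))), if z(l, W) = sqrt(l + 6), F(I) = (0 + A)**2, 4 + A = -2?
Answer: sqrt(-4042 - 88*sqrt(10)) ≈ 65.729*I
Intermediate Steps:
A = -6 (A = -4 - 2 = -6)
F(I) = 36 (F(I) = (0 - 6)**2 = (-6)**2 = 36)
z(l, W) = sqrt(6 + l)
sqrt(-874 - 88*(z(4, 4) + F(10))) = sqrt(-874 - 88*(sqrt(6 + 4) + 36)) = sqrt(-874 - 88*(sqrt(10) + 36)) = sqrt(-874 - 88*(36 + sqrt(10))) = sqrt(-874 + (-3168 - 88*sqrt(10))) = sqrt(-4042 - 88*sqrt(10))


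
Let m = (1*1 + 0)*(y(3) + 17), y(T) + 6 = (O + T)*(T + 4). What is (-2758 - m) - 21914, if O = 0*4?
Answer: -24704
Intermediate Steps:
O = 0
y(T) = -6 + T*(4 + T) (y(T) = -6 + (0 + T)*(T + 4) = -6 + T*(4 + T))
m = 32 (m = (1*1 + 0)*((-6 + 3² + 4*3) + 17) = (1 + 0)*((-6 + 9 + 12) + 17) = 1*(15 + 17) = 1*32 = 32)
(-2758 - m) - 21914 = (-2758 - 1*32) - 21914 = (-2758 - 32) - 21914 = -2790 - 21914 = -24704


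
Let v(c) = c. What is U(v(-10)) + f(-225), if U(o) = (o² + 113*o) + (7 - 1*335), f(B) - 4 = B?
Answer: -1579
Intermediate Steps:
f(B) = 4 + B
U(o) = -328 + o² + 113*o (U(o) = (o² + 113*o) + (7 - 335) = (o² + 113*o) - 328 = -328 + o² + 113*o)
U(v(-10)) + f(-225) = (-328 + (-10)² + 113*(-10)) + (4 - 225) = (-328 + 100 - 1130) - 221 = -1358 - 221 = -1579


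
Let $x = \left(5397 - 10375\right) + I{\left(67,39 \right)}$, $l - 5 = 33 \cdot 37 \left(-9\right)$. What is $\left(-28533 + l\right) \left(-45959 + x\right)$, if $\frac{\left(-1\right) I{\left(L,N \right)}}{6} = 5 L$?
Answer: $2092306599$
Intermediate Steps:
$l = -10984$ ($l = 5 + 33 \cdot 37 \left(-9\right) = 5 + 1221 \left(-9\right) = 5 - 10989 = -10984$)
$I{\left(L,N \right)} = - 30 L$ ($I{\left(L,N \right)} = - 6 \cdot 5 L = - 30 L$)
$x = -6988$ ($x = \left(5397 - 10375\right) - 2010 = -4978 - 2010 = -6988$)
$\left(-28533 + l\right) \left(-45959 + x\right) = \left(-28533 - 10984\right) \left(-45959 - 6988\right) = \left(-39517\right) \left(-52947\right) = 2092306599$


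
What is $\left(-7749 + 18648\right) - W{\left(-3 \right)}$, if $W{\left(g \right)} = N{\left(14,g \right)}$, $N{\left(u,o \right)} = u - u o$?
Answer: $10843$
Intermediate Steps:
$N{\left(u,o \right)} = u - o u$
$W{\left(g \right)} = 14 - 14 g$ ($W{\left(g \right)} = 14 \left(1 - g\right) = 14 - 14 g$)
$\left(-7749 + 18648\right) - W{\left(-3 \right)} = \left(-7749 + 18648\right) - \left(14 - -42\right) = 10899 - \left(14 + 42\right) = 10899 - 56 = 10843$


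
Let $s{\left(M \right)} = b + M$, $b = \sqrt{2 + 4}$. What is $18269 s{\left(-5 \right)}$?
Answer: $-91345 + 18269 \sqrt{6} \approx -46595.0$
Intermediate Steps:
$b = \sqrt{6} \approx 2.4495$
$s{\left(M \right)} = M + \sqrt{6}$ ($s{\left(M \right)} = \sqrt{6} + M = M + \sqrt{6}$)
$18269 s{\left(-5 \right)} = 18269 \left(-5 + \sqrt{6}\right) = -91345 + 18269 \sqrt{6}$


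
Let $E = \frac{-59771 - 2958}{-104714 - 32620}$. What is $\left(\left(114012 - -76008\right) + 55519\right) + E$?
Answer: $\frac{33720915755}{137334} \approx 2.4554 \cdot 10^{5}$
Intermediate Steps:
$E = \frac{62729}{137334}$ ($E = - \frac{62729}{-104714 + \left(-53670 + 21050\right)} = - \frac{62729}{-104714 - 32620} = - \frac{62729}{-137334} = \left(-62729\right) \left(- \frac{1}{137334}\right) = \frac{62729}{137334} \approx 0.45676$)
$\left(\left(114012 - -76008\right) + 55519\right) + E = \left(\left(114012 - -76008\right) + 55519\right) + \frac{62729}{137334} = \left(\left(114012 + 76008\right) + 55519\right) + \frac{62729}{137334} = \left(190020 + 55519\right) + \frac{62729}{137334} = 245539 + \frac{62729}{137334} = \frac{33720915755}{137334}$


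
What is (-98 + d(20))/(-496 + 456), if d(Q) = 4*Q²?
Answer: -751/20 ≈ -37.550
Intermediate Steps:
(-98 + d(20))/(-496 + 456) = (-98 + 4*20²)/(-496 + 456) = (-98 + 4*400)/(-40) = (-98 + 1600)*(-1/40) = 1502*(-1/40) = -751/20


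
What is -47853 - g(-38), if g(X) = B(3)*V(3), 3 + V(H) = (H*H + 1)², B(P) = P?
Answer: -48144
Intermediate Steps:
V(H) = -3 + (1 + H²)² (V(H) = -3 + (H*H + 1)² = -3 + (H² + 1)² = -3 + (1 + H²)²)
g(X) = 291 (g(X) = 3*(-3 + (1 + 3²)²) = 3*(-3 + (1 + 9)²) = 3*(-3 + 10²) = 3*(-3 + 100) = 3*97 = 291)
-47853 - g(-38) = -47853 - 1*291 = -47853 - 291 = -48144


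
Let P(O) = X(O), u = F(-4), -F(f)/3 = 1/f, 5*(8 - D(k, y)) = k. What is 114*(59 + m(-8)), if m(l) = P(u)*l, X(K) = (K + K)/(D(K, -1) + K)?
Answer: 282378/43 ≈ 6566.9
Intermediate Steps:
D(k, y) = 8 - k/5
F(f) = -3/f
u = ¾ (u = -3/(-4) = -3*(-¼) = ¾ ≈ 0.75000)
X(K) = 2*K/(8 + 4*K/5) (X(K) = (K + K)/((8 - K/5) + K) = (2*K)/(8 + 4*K/5) = 2*K/(8 + 4*K/5))
P(O) = 5*O/(2*(10 + O))
m(l) = 15*l/86 (m(l) = ((5/2)*(¾)/(10 + ¾))*l = ((5/2)*(¾)/(43/4))*l = ((5/2)*(¾)*(4/43))*l = 15*l/86)
114*(59 + m(-8)) = 114*(59 + (15/86)*(-8)) = 114*(59 - 60/43) = 114*(2477/43) = 282378/43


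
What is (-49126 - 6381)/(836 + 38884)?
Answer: -55507/39720 ≈ -1.3975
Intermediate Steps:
(-49126 - 6381)/(836 + 38884) = -55507/39720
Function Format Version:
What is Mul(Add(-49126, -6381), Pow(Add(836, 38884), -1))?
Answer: Rational(-55507, 39720) ≈ -1.3975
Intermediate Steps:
Mul(Add(-49126, -6381), Pow(Add(836, 38884), -1)) = Mul(-55507, Pow(39720, -1)) = Mul(-55507, Rational(1, 39720)) = Rational(-55507, 39720)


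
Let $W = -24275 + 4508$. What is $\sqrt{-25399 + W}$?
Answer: $i \sqrt{45166} \approx 212.52 i$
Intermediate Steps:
$W = -19767$
$\sqrt{-25399 + W} = \sqrt{-25399 - 19767} = \sqrt{-45166} = i \sqrt{45166}$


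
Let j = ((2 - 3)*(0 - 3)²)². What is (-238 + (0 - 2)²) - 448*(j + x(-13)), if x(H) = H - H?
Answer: -36522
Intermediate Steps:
x(H) = 0
j = 81 (j = (-1*(-3)²)² = (-1*9)² = (-9)² = 81)
(-238 + (0 - 2)²) - 448*(j + x(-13)) = (-238 + (0 - 2)²) - 448*(81 + 0) = (-238 + (-2)²) - 448*81 = (-238 + 4) - 36288 = -234 - 36288 = -36522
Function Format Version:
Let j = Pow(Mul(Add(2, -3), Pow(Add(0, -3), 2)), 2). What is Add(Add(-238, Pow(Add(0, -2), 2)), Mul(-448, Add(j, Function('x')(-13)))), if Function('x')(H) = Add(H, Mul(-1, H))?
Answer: -36522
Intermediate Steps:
Function('x')(H) = 0
j = 81 (j = Pow(Mul(-1, Pow(-3, 2)), 2) = Pow(Mul(-1, 9), 2) = Pow(-9, 2) = 81)
Add(Add(-238, Pow(Add(0, -2), 2)), Mul(-448, Add(j, Function('x')(-13)))) = Add(Add(-238, Pow(Add(0, -2), 2)), Mul(-448, Add(81, 0))) = Add(Add(-238, Pow(-2, 2)), Mul(-448, 81)) = Add(Add(-238, 4), -36288) = Add(-234, -36288) = -36522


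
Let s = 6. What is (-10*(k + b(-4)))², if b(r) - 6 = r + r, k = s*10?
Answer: 336400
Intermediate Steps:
k = 60 (k = 6*10 = 60)
b(r) = 6 + 2*r (b(r) = 6 + (r + r) = 6 + 2*r)
(-10*(k + b(-4)))² = (-10*(60 + (6 + 2*(-4))))² = (-10*(60 + (6 - 8)))² = (-10*(60 - 2))² = (-10*58)² = (-580)² = 336400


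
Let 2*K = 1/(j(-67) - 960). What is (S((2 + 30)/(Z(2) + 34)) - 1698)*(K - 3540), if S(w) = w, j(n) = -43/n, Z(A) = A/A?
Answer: 795026903569/132335 ≈ 6.0077e+6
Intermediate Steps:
Z(A) = 1
K = -67/128554 (K = 1/(2*(-43/(-67) - 960)) = 1/(2*(-43*(-1/67) - 960)) = 1/(2*(43/67 - 960)) = 1/(2*(-64277/67)) = (1/2)*(-67/64277) = -67/128554 ≈ -0.00052118)
(S((2 + 30)/(Z(2) + 34)) - 1698)*(K - 3540) = ((2 + 30)/(1 + 34) - 1698)*(-67/128554 - 3540) = (32/35 - 1698)*(-455081227/128554) = -59398/35*(-455081227/128554) = 795026903569/132335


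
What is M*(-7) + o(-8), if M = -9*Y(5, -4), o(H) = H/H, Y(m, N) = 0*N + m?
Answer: 316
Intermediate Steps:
Y(m, N) = m (Y(m, N) = 0 + m = m)
o(H) = 1
M = -45 (M = -9*5 = -45)
M*(-7) + o(-8) = -45*(-7) + 1 = 315 + 1 = 316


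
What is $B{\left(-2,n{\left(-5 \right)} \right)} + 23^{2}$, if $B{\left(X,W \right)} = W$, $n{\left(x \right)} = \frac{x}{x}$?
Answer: $530$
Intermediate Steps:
$n{\left(x \right)} = 1$
$B{\left(-2,n{\left(-5 \right)} \right)} + 23^{2} = 1 + 23^{2} = 1 + 529 = 530$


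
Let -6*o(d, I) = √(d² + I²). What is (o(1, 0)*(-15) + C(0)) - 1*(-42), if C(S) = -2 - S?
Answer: 85/2 ≈ 42.500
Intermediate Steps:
o(d, I) = -√(I² + d²)/6 (o(d, I) = -√(d² + I²)/6 = -√(I² + d²)/6)
(o(1, 0)*(-15) + C(0)) - 1*(-42) = (-√(0² + 1²)/6*(-15) + (-2 - 1*0)) - 1*(-42) = (-√(0 + 1)/6*(-15) + (-2 + 0)) + 42 = (-√1/6*(-15) - 2) + 42 = (-⅙*1*(-15) - 2) + 42 = (-⅙*(-15) - 2) + 42 = (5/2 - 2) + 42 = ½ + 42 = 85/2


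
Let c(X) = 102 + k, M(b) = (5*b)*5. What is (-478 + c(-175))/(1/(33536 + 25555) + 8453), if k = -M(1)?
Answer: -23695491/499496224 ≈ -0.047439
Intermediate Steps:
M(b) = 25*b
k = -25 ≈ -25.000
c(X) = 77 (c(X) = 102 - 25 = 77)
(-478 + c(-175))/(1/(33536 + 25555) + 8453) = (-478 + 77)/(1/(33536 + 25555) + 8453) = -401/(1/59091 + 8453) = -401/499496224/59091 = -401*59091/499496224 = -23695491/499496224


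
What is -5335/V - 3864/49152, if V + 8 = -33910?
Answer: 2732641/34732032 ≈ 0.078678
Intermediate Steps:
V = -33918 (V = -8 - 33910 = -33918)
-5335/V - 3864/49152 = -5335/(-33918) - 3864/49152 = -5335*(-1/33918) - 3864*1/49152 = 5335/33918 - 161/2048 = 2732641/34732032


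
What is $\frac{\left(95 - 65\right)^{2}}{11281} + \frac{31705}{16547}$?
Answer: $\frac{372556405}{186666707} \approx 1.9958$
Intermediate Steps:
$\frac{\left(95 - 65\right)^{2}}{11281} + \frac{31705}{16547} = 30^{2} \cdot \frac{1}{11281} + 31705 \cdot \frac{1}{16547} = 900 \cdot \frac{1}{11281} + \frac{31705}{16547} = \frac{900}{11281} + \frac{31705}{16547} = \frac{372556405}{186666707}$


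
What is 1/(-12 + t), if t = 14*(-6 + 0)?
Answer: -1/96 ≈ -0.010417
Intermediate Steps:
t = -84 (t = 14*(-6) = -84)
1/(-12 + t) = 1/(-12 - 84) = 1/(-96) = -1/96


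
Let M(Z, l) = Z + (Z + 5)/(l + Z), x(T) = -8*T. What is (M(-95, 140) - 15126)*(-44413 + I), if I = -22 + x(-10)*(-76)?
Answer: 768989845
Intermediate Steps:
M(Z, l) = Z + (5 + Z)/(Z + l)
I = -6102 (I = -22 - 8*(-10)*(-76) = -22 + 80*(-76) = -22 - 6080 = -6102)
(M(-95, 140) - 15126)*(-44413 + I) = ((5 - 95 + (-95)² - 95*140)/(-95 + 140) - 15126)*(-44413 - 6102) = ((5 - 95 + 9025 - 13300)/45 - 15126)*(-50515) = ((1/45)*(-4365) - 15126)*(-50515) = (-97 - 15126)*(-50515) = -15223*(-50515) = 768989845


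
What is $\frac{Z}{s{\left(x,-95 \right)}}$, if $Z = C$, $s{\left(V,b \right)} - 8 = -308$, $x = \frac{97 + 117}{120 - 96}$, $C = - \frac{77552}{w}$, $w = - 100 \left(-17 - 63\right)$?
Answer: $\frac{4847}{150000} \approx 0.032313$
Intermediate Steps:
$w = 8000$ ($w = \left(-100\right) \left(-80\right) = 8000$)
$C = - \frac{4847}{500}$ ($C = - \frac{77552}{8000} = \left(-77552\right) \frac{1}{8000} = - \frac{4847}{500} \approx -9.694$)
$x = \frac{107}{12}$ ($x = \frac{214}{24} = 214 \cdot \frac{1}{24} = \frac{107}{12} \approx 8.9167$)
$s{\left(V,b \right)} = -300$ ($s{\left(V,b \right)} = 8 - 308 = -300$)
$Z = - \frac{4847}{500} \approx -9.694$
$\frac{Z}{s{\left(x,-95 \right)}} = - \frac{4847}{500 \left(-300\right)} = \left(- \frac{4847}{500}\right) \left(- \frac{1}{300}\right) = \frac{4847}{150000}$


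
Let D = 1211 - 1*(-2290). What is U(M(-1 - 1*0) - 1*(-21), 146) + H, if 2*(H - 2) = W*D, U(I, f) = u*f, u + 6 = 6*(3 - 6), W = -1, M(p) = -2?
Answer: -10505/2 ≈ -5252.5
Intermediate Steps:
D = 3501 (D = 1211 + 2290 = 3501)
u = -24 (u = -6 + 6*(3 - 6) = -6 + 6*(-3) = -6 - 18 = -24)
U(I, f) = -24*f
H = -3497/2 (H = 2 + (-1*3501)/2 = 2 + (1/2)*(-3501) = 2 - 3501/2 = -3497/2 ≈ -1748.5)
U(M(-1 - 1*0) - 1*(-21), 146) + H = -24*146 - 3497/2 = -3504 - 3497/2 = -10505/2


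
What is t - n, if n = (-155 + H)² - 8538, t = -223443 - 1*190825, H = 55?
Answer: -415730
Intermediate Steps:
t = -414268 (t = -223443 - 190825 = -414268)
n = 1462 (n = (-155 + 55)² - 8538 = (-100)² - 8538 = 10000 - 8538 = 1462)
t - n = -414268 - 1*1462 = -414268 - 1462 = -415730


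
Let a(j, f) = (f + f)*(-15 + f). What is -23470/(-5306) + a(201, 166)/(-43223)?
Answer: 374221709/114670619 ≈ 3.2635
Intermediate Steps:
a(j, f) = 2*f*(-15 + f) (a(j, f) = (2*f)*(-15 + f) = 2*f*(-15 + f))
-23470/(-5306) + a(201, 166)/(-43223) = -23470/(-5306) + (2*166*(-15 + 166))/(-43223) = -23470*(-1/5306) + (2*166*151)*(-1/43223) = 11735/2653 + 50132*(-1/43223) = 11735/2653 - 50132/43223 = 374221709/114670619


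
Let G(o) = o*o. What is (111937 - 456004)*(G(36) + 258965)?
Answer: -89547221487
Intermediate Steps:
G(o) = o²
(111937 - 456004)*(G(36) + 258965) = (111937 - 456004)*(36² + 258965) = -344067*(1296 + 258965) = -344067*260261 = -89547221487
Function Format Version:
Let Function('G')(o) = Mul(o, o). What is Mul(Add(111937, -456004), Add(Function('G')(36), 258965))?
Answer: -89547221487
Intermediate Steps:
Function('G')(o) = Pow(o, 2)
Mul(Add(111937, -456004), Add(Function('G')(36), 258965)) = Mul(Add(111937, -456004), Add(Pow(36, 2), 258965)) = Mul(-344067, Add(1296, 258965)) = Mul(-344067, 260261) = -89547221487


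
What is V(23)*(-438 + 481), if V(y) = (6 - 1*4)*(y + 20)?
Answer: 3698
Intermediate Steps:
V(y) = 40 + 2*y (V(y) = (6 - 4)*(20 + y) = 2*(20 + y) = 40 + 2*y)
V(23)*(-438 + 481) = (40 + 2*23)*(-438 + 481) = (40 + 46)*43 = 86*43 = 3698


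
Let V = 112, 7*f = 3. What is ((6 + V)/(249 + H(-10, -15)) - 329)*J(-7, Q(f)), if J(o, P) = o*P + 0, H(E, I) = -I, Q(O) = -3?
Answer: -303583/44 ≈ -6899.6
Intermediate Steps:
f = 3/7 (f = (1/7)*3 = 3/7 ≈ 0.42857)
J(o, P) = P*o (J(o, P) = P*o + 0 = P*o)
((6 + V)/(249 + H(-10, -15)) - 329)*J(-7, Q(f)) = ((6 + 112)/(249 - 1*(-15)) - 329)*(-3*(-7)) = (118/(249 + 15) - 329)*21 = (118/264 - 329)*21 = (118*(1/264) - 329)*21 = (59/132 - 329)*21 = -43369/132*21 = -303583/44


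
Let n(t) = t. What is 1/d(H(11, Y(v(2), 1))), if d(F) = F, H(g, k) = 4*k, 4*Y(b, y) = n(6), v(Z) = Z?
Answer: ⅙ ≈ 0.16667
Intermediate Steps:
Y(b, y) = 3/2 (Y(b, y) = (¼)*6 = 3/2)
1/d(H(11, Y(v(2), 1))) = 1/(4*(3/2)) = 1/6 = ⅙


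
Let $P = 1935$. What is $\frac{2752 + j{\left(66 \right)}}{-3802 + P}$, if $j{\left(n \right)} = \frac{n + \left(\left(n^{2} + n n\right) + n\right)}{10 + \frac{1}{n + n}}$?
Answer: $- \frac{4802800}{2466307} \approx -1.9474$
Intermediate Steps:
$j{\left(n \right)} = \frac{2 n + 2 n^{2}}{10 + \frac{1}{2 n}}$ ($j{\left(n \right)} = \frac{n + \left(\left(n^{2} + n^{2}\right) + n\right)}{10 + \frac{1}{2 n}} = \frac{n + \left(2 n^{2} + n\right)}{10 + \frac{1}{2 n}} = \frac{n + \left(n + 2 n^{2}\right)}{10 + \frac{1}{2 n}} = \frac{2 n + 2 n^{2}}{10 + \frac{1}{2 n}}$)
$\frac{2752 + j{\left(66 \right)}}{-3802 + P} = \frac{2752 + \frac{4 \cdot 66^{2} \left(1 + 66\right)}{1 + 20 \cdot 66}}{-3802 + 1935} = \frac{2752 + 4 \cdot 4356 \frac{1}{1 + 1320} \cdot 67}{-1867} = \left(2752 + 4 \cdot 4356 \cdot \frac{1}{1321} \cdot 67\right) \left(- \frac{1}{1867}\right) = \left(2752 + \frac{1167408}{1321}\right) \left(- \frac{1}{1867}\right) = \frac{4802800}{1321} \left(- \frac{1}{1867}\right) = - \frac{4802800}{2466307}$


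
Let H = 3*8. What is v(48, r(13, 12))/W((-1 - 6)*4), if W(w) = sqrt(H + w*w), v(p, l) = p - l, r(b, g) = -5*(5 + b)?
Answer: 69*sqrt(202)/202 ≈ 4.8548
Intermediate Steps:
H = 24
r(b, g) = -25 - 5*b
W(w) = sqrt(24 + w**2) (W(w) = sqrt(24 + w*w) = sqrt(24 + w**2))
v(48, r(13, 12))/W((-1 - 6)*4) = (48 - (-25 - 5*13))/(sqrt(24 + ((-1 - 6)*4)**2)) = (48 - (-25 - 65))/(sqrt(24 + (-7*4)**2)) = (48 - 1*(-90))/(sqrt(24 + (-28)**2)) = (48 + 90)/(sqrt(24 + 784)) = 138/(sqrt(808)) = 138/((2*sqrt(202))) = 138*(sqrt(202)/404) = 69*sqrt(202)/202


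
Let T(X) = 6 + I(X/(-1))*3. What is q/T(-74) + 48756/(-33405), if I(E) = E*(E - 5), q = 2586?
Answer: -2159319/1672870 ≈ -1.2908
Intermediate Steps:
I(E) = E*(-5 + E)
T(X) = 6 - 3*X*(-5 - X) (T(X) = 6 + ((X/(-1))*(-5 + X/(-1)))*3 = 6 + ((X*(-1))*(-5 + X*(-1)))*3 = 6 + ((-X)*(-5 - X))*3 = 6 - X*(-5 - X)*3 = 6 - 3*X*(-5 - X))
q/T(-74) + 48756/(-33405) = 2586/(6 + 3*(-74)*(5 - 74)) + 48756/(-33405) = 2586/(6 + 3*(-74)*(-69)) + 48756*(-1/33405) = 2586/(6 + 15318) - 956/655 = 2586/15324 - 956/655 = 2586*(1/15324) - 956/655 = 431/2554 - 956/655 = -2159319/1672870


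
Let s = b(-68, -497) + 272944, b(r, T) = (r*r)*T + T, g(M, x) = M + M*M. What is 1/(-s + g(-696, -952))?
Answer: 1/2509401 ≈ 3.9850e-7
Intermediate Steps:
g(M, x) = M + M²
b(r, T) = T + T*r² (b(r, T) = r²*T + T = T*r² + T = T + T*r²)
s = -2025681 (s = -497*(1 + (-68)²) + 272944 = -497*(1 + 4624) + 272944 = -497*4625 + 272944 = -2298625 + 272944 = -2025681)
1/(-s + g(-696, -952)) = 1/(-1*(-2025681) - 696*(1 - 696)) = 1/(2025681 - 696*(-695)) = 1/(2025681 + 483720) = 1/2509401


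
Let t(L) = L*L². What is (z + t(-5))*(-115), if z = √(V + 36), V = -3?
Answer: 14375 - 115*√33 ≈ 13714.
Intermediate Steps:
z = √33 (z = √(-3 + 36) = √33 ≈ 5.7446)
t(L) = L³
(z + t(-5))*(-115) = (√33 + (-5)³)*(-115) = (√33 - 125)*(-115) = (-125 + √33)*(-115) = 14375 - 115*√33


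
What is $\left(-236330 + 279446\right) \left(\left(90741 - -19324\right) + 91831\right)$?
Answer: $8704947936$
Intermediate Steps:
$\left(-236330 + 279446\right) \left(\left(90741 - -19324\right) + 91831\right) = 43116 \left(\left(90741 + 19324\right) + 91831\right) = 43116 \left(110065 + 91831\right) = 43116 \cdot 201896 = 8704947936$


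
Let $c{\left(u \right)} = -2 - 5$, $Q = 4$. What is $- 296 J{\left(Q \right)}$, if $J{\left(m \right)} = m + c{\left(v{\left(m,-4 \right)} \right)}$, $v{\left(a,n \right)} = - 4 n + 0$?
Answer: $888$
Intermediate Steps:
$v{\left(a,n \right)} = - 4 n$
$c{\left(u \right)} = -7$
$J{\left(m \right)} = -7 + m$ ($J{\left(m \right)} = m - 7 = -7 + m$)
$- 296 J{\left(Q \right)} = - 296 \left(-7 + 4\right) = \left(-296\right) \left(-3\right) = 888$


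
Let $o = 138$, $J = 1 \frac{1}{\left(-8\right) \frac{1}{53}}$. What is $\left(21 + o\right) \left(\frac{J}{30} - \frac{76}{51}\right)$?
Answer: $- \frac{369993}{1360} \approx -272.05$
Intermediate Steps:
$J = - \frac{53}{8}$ ($J = 1 \frac{1}{\left(-8\right) \frac{1}{53}} = 1 \frac{1}{- \frac{8}{53}} = 1 \left(- \frac{53}{8}\right) = - \frac{53}{8} \approx -6.625$)
$\left(21 + o\right) \left(\frac{J}{30} - \frac{76}{51}\right) = \left(21 + 138\right) \left(- \frac{53}{8 \cdot 30} - \frac{76}{51}\right) = 159 \left(\left(- \frac{53}{8}\right) \frac{1}{30} - \frac{76}{51}\right) = 159 \left(- \frac{53}{240} - \frac{76}{51}\right) = 159 \left(- \frac{2327}{1360}\right) = - \frac{369993}{1360}$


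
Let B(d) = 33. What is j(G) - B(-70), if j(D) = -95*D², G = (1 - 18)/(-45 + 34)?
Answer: -31448/121 ≈ -259.90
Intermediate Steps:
G = 17/11 (G = -17/(-11) = -17*(-1/11) = 17/11 ≈ 1.5455)
j(G) - B(-70) = -95*(17/11)² - 1*33 = -95*289/121 - 33 = -27455/121 - 33 = -31448/121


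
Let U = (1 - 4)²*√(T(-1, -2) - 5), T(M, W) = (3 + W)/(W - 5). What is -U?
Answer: -54*I*√7/7 ≈ -20.41*I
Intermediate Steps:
T(M, W) = (3 + W)/(-5 + W)
U = 54*I*√7/7 (U = (1 - 4)²*√((3 - 2)/(-5 - 2) - 5) = (-3)²*√(1/(-7) - 5) = 9*√(-⅐*1 - 5) = 9*√(-⅐ - 5) = 9*√(-36/7) = 9*(6*I*√7/7) = 54*I*√7/7 ≈ 20.41*I)
-U = -54*I*√7/7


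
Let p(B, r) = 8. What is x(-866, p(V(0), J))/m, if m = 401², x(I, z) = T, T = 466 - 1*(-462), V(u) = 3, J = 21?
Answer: 928/160801 ≈ 0.0057711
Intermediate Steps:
T = 928 (T = 466 + 462 = 928)
x(I, z) = 928
m = 160801
x(-866, p(V(0), J))/m = 928/160801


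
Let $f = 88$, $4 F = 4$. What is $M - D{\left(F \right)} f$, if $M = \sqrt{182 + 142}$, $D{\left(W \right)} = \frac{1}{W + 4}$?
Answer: $\frac{2}{5} \approx 0.4$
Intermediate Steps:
$F = 1$ ($F = \frac{1}{4} \cdot 4 = 1$)
$D{\left(W \right)} = \frac{1}{4 + W}$
$M = 18$ ($M = \sqrt{324} = 18$)
$M - D{\left(F \right)} f = 18 - \frac{1}{4 + 1} \cdot 88 = 18 - \frac{1}{5} \cdot 88 = 18 - \frac{88}{5} = \frac{2}{5}$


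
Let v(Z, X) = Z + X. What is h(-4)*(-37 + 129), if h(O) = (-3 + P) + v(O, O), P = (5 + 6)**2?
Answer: 10120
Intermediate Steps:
v(Z, X) = X + Z
P = 121 (P = 11**2 = 121)
h(O) = 118 + 2*O (h(O) = (-3 + 121) + (O + O) = 118 + 2*O)
h(-4)*(-37 + 129) = (118 + 2*(-4))*(-37 + 129) = (118 - 8)*92 = 110*92 = 10120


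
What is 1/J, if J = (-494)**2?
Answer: 1/244036 ≈ 4.0978e-6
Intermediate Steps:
J = 244036
1/J = 1/244036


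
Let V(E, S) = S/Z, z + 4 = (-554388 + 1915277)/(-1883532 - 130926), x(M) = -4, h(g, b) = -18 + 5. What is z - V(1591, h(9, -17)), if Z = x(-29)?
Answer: -31931419/4028916 ≈ -7.9256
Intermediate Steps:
h(g, b) = -13
Z = -4
z = -9418721/2014458 (z = -4 + (-554388 + 1915277)/(-1883532 - 130926) = -4 + 1360889/(-2014458) = -4 + 1360889*(-1/2014458) = -4 - 1360889/2014458 = -9418721/2014458 ≈ -4.6756)
V(E, S) = -S/4 (V(E, S) = S/(-4) = S*(-1/4) = -S/4)
z - V(1591, h(9, -17)) = -9418721/2014458 - (-1)*(-13)/4 = -9418721/2014458 - 1*13/4 = -9418721/2014458 - 13/4 = -31931419/4028916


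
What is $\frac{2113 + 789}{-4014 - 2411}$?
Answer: $- \frac{2902}{6425} \approx -0.45167$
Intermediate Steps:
$\frac{2113 + 789}{-4014 - 2411} = \frac{2902}{-6425} = 2902 \left(- \frac{1}{6425}\right) = - \frac{2902}{6425}$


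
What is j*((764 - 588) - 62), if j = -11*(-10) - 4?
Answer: 12084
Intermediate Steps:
j = 106 (j = 110 - 4 = 106)
j*((764 - 588) - 62) = 106*((764 - 588) - 62) = 106*(176 - 62) = 106*114 = 12084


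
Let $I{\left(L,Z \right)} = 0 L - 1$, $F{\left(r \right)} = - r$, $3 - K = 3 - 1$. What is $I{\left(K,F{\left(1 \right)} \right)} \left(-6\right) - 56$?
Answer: $-50$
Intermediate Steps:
$K = 1$ ($K = 3 - \left(3 - 1\right) = 3 - 2 = 1$)
$I{\left(L,Z \right)} = -1$ ($I{\left(L,Z \right)} = 0 - 1 = -1$)
$I{\left(K,F{\left(1 \right)} \right)} \left(-6\right) - 56 = \left(-1\right) \left(-6\right) - 56 = 6 - 56 = -50$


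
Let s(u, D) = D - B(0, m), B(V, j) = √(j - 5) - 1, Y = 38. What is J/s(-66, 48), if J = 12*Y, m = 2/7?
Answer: 19551/2105 + 57*I*√231/2105 ≈ 9.2879 + 0.41156*I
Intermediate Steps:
m = 2/7 (m = 2*(⅐) = 2/7 ≈ 0.28571)
B(V, j) = -1 + √(-5 + j) (B(V, j) = √(-5 + j) - 1 = -1 + √(-5 + j))
s(u, D) = 1 + D - I*√231/7 (s(u, D) = D - (-1 + √(-5 + 2/7)) = D - (-1 + √(-33/7)) = D - (-1 + I*√231/7) = D + (1 - I*√231/7) = 1 + D - I*√231/7)
J = 456 (J = 12*38 = 456)
J/s(-66, 48) = 456/(1 + 48 - I*√231/7) = 456/(49 - I*√231/7)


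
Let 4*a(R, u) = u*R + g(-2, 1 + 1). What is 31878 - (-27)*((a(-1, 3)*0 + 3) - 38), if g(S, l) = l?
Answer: 30933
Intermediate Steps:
a(R, u) = ½ + R*u/4 (a(R, u) = (u*R + (1 + 1))/4 = (R*u + 2)/4 = (2 + R*u)/4 = ½ + R*u/4)
31878 - (-27)*((a(-1, 3)*0 + 3) - 38) = 31878 - (-27)*(((½ + (¼)*(-1)*3)*0 + 3) - 38) = 31878 - (-27)*(((½ - ¾)*0 + 3) - 38) = 31878 - (-27)*((-¼*0 + 3) - 38) = 31878 - (-27)*((0 + 3) - 38) = 31878 - (-27)*(3 - 38) = 31878 - (-27)*(-35) = 31878 - 1*945 = 31878 - 945 = 30933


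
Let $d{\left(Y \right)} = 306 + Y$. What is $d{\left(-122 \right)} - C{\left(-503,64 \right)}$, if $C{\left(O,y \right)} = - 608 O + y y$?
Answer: $-309736$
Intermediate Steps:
$C{\left(O,y \right)} = y^{2} - 608 O$ ($C{\left(O,y \right)} = - 608 O + y^{2} = y^{2} - 608 O$)
$d{\left(-122 \right)} - C{\left(-503,64 \right)} = \left(306 - 122\right) - \left(64^{2} - -305824\right) = 184 - \left(4096 + 305824\right) = 184 - 309920 = -309736$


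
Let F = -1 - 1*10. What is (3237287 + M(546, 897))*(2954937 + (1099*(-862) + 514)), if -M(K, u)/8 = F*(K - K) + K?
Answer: 6492066671847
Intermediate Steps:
F = -11 (F = -1 - 10 = -11)
M(K, u) = -8*K (M(K, u) = -8*(-11*(K - K) + K) = -8*(-11*0 + K) = -8*(0 + K) = -8*K)
(3237287 + M(546, 897))*(2954937 + (1099*(-862) + 514)) = (3237287 - 8*546)*(2954937 + (1099*(-862) + 514)) = (3237287 - 4368)*(2954937 + (-947338 + 514)) = 3232919*(2954937 - 946824) = 3232919*2008113 = 6492066671847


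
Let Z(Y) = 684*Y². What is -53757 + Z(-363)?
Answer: 90076239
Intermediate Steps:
-53757 + Z(-363) = -53757 + 684*(-363)² = -53757 + 684*131769 = -53757 + 90129996 = 90076239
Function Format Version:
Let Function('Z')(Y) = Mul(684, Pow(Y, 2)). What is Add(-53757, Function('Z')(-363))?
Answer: 90076239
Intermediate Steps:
Add(-53757, Function('Z')(-363)) = Add(-53757, Mul(684, Pow(-363, 2))) = Add(-53757, Mul(684, 131769)) = Add(-53757, 90129996) = 90076239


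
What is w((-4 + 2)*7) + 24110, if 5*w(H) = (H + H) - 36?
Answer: 120486/5 ≈ 24097.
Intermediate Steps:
w(H) = -36/5 + 2*H/5 (w(H) = ((H + H) - 36)/5 = (2*H - 36)/5 = (-36 + 2*H)/5 = -36/5 + 2*H/5)
w((-4 + 2)*7) + 24110 = (-36/5 + 2*((-4 + 2)*7)/5) + 24110 = (-36/5 + 2*(-2*7)/5) + 24110 = (-36/5 + (⅖)*(-14)) + 24110 = (-36/5 - 28/5) + 24110 = -64/5 + 24110 = 120486/5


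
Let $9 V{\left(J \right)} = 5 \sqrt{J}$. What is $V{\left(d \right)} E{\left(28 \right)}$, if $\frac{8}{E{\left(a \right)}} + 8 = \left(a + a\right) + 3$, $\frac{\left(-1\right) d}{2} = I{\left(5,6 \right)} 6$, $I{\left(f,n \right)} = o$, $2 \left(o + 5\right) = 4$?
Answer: $\frac{80}{153} \approx 0.52288$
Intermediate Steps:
$o = -3$ ($o = -5 + \frac{1}{2} \cdot 4 = -5 + 2 = -3$)
$I{\left(f,n \right)} = -3$
$d = 36$ ($d = - 2 \left(\left(-3\right) 6\right) = \left(-2\right) \left(-18\right) = 36$)
$V{\left(J \right)} = \frac{5 \sqrt{J}}{9}$
$E{\left(a \right)} = \frac{8}{-5 + 2 a}$ ($E{\left(a \right)} = \frac{8}{-8 + \left(\left(a + a\right) + 3\right)} = \frac{8}{-8 + \left(2 a + 3\right)} = \frac{8}{-8 + \left(3 + 2 a\right)} = \frac{8}{-5 + 2 a}$)
$V{\left(d \right)} E{\left(28 \right)} = \frac{5 \sqrt{36}}{9} \frac{8}{-5 + 2 \cdot 28} = \frac{5}{9} \cdot 6 \frac{8}{-5 + 56} = \frac{10 \cdot \frac{8}{51}}{3} = \frac{10 \cdot 8 \cdot \frac{1}{51}}{3} = \frac{10}{3} \cdot \frac{8}{51} = \frac{80}{153}$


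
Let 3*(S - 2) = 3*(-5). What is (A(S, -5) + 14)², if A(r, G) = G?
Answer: 81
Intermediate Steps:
S = -3 (S = 2 + (3*(-5))/3 = 2 + (⅓)*(-15) = 2 - 5 = -3)
(A(S, -5) + 14)² = (-5 + 14)² = 9² = 81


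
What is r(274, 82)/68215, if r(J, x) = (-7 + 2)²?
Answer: 5/13643 ≈ 0.00036649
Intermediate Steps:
r(J, x) = 25 (r(J, x) = (-5)² = 25)
r(274, 82)/68215 = 25/68215 = 25*(1/68215) = 5/13643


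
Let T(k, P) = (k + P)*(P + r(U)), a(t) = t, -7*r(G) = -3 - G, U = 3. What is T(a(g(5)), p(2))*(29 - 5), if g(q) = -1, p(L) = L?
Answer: 480/7 ≈ 68.571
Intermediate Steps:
r(G) = 3/7 + G/7 (r(G) = -(-3 - G)/7 = 3/7 + G/7)
T(k, P) = (6/7 + P)*(P + k) (T(k, P) = (k + P)*(P + (3/7 + (1/7)*3)) = (P + k)*(P + (3/7 + 3/7)) = (P + k)*(P + 6/7) = (P + k)*(6/7 + P) = (6/7 + P)*(P + k))
T(a(g(5)), p(2))*(29 - 5) = (2**2 + (6/7)*2 + (6/7)*(-1) + 2*(-1))*(29 - 5) = (4 + 12/7 - 6/7 - 2)*24 = (20/7)*24 = 480/7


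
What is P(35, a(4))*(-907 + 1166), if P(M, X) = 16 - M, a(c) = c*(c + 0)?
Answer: -4921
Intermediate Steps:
a(c) = c**2 (a(c) = c*c = c**2)
P(35, a(4))*(-907 + 1166) = (16 - 1*35)*(-907 + 1166) = (16 - 35)*259 = -19*259 = -4921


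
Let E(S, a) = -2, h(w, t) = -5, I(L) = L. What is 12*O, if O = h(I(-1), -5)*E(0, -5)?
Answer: 120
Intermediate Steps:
O = 10 (O = -5*(-2) = 10)
12*O = 12*10 = 120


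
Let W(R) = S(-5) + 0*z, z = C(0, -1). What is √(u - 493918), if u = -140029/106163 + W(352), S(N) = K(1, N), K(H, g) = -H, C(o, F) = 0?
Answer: I*√5566769737796638/106163 ≈ 702.79*I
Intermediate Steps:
z = 0
S(N) = -1 (S(N) = -1*1 = -1)
W(R) = -1 (W(R) = -1 + 0*0 = -1 + 0 = -1)
u = -246192/106163 (u = -140029/106163 - 1 = -246192/106163 ≈ -2.3190)
√(u - 493918) = √(-246192/106163 - 493918) = √(-52436062826/106163) = I*√5566769737796638/106163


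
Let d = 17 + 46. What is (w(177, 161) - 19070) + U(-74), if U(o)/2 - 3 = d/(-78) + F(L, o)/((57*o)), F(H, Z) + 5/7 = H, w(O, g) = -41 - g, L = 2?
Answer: -1232607198/63973 ≈ -19268.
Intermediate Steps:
F(H, Z) = -5/7 + H
d = 63
U(o) = 57/13 + 6/(133*o) (U(o) = 6 + 2*(63/(-78) + (-5/7 + 2)/((57*o))) = 6 + 2*(63*(-1/78) + 9*(1/(57*o))/7) = 6 + 2*(-21/26 + 3/(133*o)) = 6 + (-21/13 + 6/(133*o)) = 57/13 + 6/(133*o))
(w(177, 161) - 19070) + U(-74) = ((-41 - 1*161) - 19070) + (3/1729)*(26 + 2527*(-74))/(-74) = ((-41 - 161) - 19070) + (3/1729)*(-1/74)*(26 - 186998) = (-202 - 19070) + (3/1729)*(-1/74)*(-186972) = -19272 + 280458/63973 = -1232607198/63973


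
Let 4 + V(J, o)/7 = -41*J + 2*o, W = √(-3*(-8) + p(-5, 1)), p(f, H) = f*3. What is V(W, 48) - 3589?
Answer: -3806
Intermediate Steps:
p(f, H) = 3*f
W = 3 (W = √(-3*(-8) + 3*(-5)) = √(24 - 15) = √9 = 3)
V(J, o) = -28 - 287*J + 14*o (V(J, o) = -28 + 7*(-41*J + 2*o) = -28 + (-287*J + 14*o) = -28 - 287*J + 14*o)
V(W, 48) - 3589 = (-28 - 287*3 + 14*48) - 3589 = (-28 - 861 + 672) - 3589 = -217 - 3589 = -3806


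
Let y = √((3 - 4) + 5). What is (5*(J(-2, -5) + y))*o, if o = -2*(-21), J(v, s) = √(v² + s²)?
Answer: 420 + 210*√29 ≈ 1550.9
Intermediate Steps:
y = 2 (y = √(-1 + 5) = √4 = 2)
J(v, s) = √(s² + v²)
o = 42
(5*(J(-2, -5) + y))*o = (5*(√((-5)² + (-2)²) + 2))*42 = (5*(√(25 + 4) + 2))*42 = (5*(√29 + 2))*42 = (5*(2 + √29))*42 = (10 + 5*√29)*42 = 420 + 210*√29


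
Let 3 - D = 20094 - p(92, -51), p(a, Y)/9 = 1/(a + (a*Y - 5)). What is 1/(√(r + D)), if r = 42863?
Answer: √53655951095/34955017 ≈ 0.0066267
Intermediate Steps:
p(a, Y) = 9/(-5 + a + Y*a) (p(a, Y) = 9/(a + (a*Y - 5)) = 9/(a + (Y*a - 5)) = 9/(a + (-5 + Y*a)) = 9/(-5 + a + Y*a))
D = -30839688/1535 (D = 3 - (20094 - 9/(-5 + 92 - 51*92)) = 3 - (20094 - 9/(-5 + 92 - 4692)) = 3 - (20094 - 9/(-4605)) = 3 - (20094 - 9*(-1)/4605) = 3 - (20094 - 1*(-3/1535)) = 3 - (20094 + 3/1535) = 3 - 1*30844293/1535 = 3 - 30844293/1535 = -30839688/1535 ≈ -20091.)
1/(√(r + D)) = 1/(√(42863 - 30839688/1535)) = 1/(√(34955017/1535)) = 1/(√53655951095/1535) = √53655951095/34955017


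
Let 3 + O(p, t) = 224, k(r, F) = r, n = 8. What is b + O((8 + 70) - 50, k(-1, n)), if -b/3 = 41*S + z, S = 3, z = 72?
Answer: -364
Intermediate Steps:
O(p, t) = 221 (O(p, t) = -3 + 224 = 221)
b = -585 (b = -3*(41*3 + 72) = -3*(123 + 72) = -3*195 = -585)
b + O((8 + 70) - 50, k(-1, n)) = -585 + 221 = -364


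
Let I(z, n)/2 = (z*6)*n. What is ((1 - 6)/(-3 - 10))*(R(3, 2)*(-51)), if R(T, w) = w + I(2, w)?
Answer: -12750/13 ≈ -980.77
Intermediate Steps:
I(z, n) = 12*n*z (I(z, n) = 2*((z*6)*n) = 2*((6*z)*n) = 2*(6*n*z) = 12*n*z)
R(T, w) = 25*w (R(T, w) = w + 12*w*2 = w + 24*w = 25*w)
((1 - 6)/(-3 - 10))*(R(3, 2)*(-51)) = ((1 - 6)/(-3 - 10))*((25*2)*(-51)) = (-5/(-13))*(50*(-51)) = -5*(-1/13)*(-2550) = (5/13)*(-2550) = -12750/13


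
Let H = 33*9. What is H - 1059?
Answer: -762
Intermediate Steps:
H = 297
H - 1059 = 297 - 1059 = -762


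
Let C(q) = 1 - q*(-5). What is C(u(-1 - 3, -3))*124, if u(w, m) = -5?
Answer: -2976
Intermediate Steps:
C(q) = 1 + 5*q (C(q) = 1 - (-5)*q = 1 + 5*q)
C(u(-1 - 3, -3))*124 = (1 + 5*(-5))*124 = (1 - 25)*124 = -24*124 = -2976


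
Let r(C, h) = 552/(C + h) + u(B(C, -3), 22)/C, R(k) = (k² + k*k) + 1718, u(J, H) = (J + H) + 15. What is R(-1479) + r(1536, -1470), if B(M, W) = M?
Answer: 73947192215/16896 ≈ 4.3766e+6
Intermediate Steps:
u(J, H) = 15 + H + J (u(J, H) = (H + J) + 15 = 15 + H + J)
R(k) = 1718 + 2*k² (R(k) = (k² + k²) + 1718 = 2*k² + 1718 = 1718 + 2*k²)
r(C, h) = 552/(C + h) + (37 + C)/C (r(C, h) = 552/(C + h) + (15 + 22 + C)/C = 552/(C + h) + (37 + C)/C)
R(-1479) + r(1536, -1470) = (1718 + 2*(-1479)²) + (552*1536 + 1536*(37 + 1536) - 1470*(37 + 1536))/(1536*(1536 - 1470)) = (1718 + 2*2187441) + (1/1536)*(847872 + 1536*1573 - 1470*1573)/66 = (1718 + 4374882) + (1/1536)*(1/66)*(847872 + 2416128 - 2312310) = 4376600 + (1/1536)*(1/66)*951690 = 4376600 + 158615/16896 = 73947192215/16896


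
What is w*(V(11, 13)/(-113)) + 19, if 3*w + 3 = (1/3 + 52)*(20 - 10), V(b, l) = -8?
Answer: 31811/1017 ≈ 31.279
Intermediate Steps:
w = 1561/9 (w = -1 + ((1/3 + 52)*(20 - 10))/3 = -1 + ((⅓ + 52)*10)/3 = -1 + ((157/3)*10)/3 = -1 + (⅓)*(1570/3) = -1 + 1570/9 = 1561/9 ≈ 173.44)
w*(V(11, 13)/(-113)) + 19 = 1561*(-8/(-113))/9 + 19 = 1561*(-8*(-1/113))/9 + 19 = (1561/9)*(8/113) + 19 = 12488/1017 + 19 = 31811/1017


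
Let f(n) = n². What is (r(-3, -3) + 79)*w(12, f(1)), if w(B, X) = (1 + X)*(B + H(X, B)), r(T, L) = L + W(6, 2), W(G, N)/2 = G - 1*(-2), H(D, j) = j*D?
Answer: 4416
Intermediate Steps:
H(D, j) = D*j
W(G, N) = 4 + 2*G (W(G, N) = 2*(G - 1*(-2)) = 2*(G + 2) = 2*(2 + G) = 4 + 2*G)
r(T, L) = 16 + L (r(T, L) = L + (4 + 2*6) = L + (4 + 12) = L + 16 = 16 + L)
w(B, X) = (1 + X)*(B + B*X) (w(B, X) = (1 + X)*(B + X*B) = (1 + X)*(B + B*X))
(r(-3, -3) + 79)*w(12, f(1)) = ((16 - 3) + 79)*(12*(1 + (1²)² + 2*1²)) = (13 + 79)*(12*(1 + 1² + 2*1)) = 92*(12*(1 + 1 + 2)) = 92*(12*4) = 92*48 = 4416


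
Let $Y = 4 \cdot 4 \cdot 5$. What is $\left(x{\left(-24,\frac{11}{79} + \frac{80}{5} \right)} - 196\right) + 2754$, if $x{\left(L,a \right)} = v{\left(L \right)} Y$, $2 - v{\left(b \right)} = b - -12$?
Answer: $3678$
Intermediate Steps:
$v{\left(b \right)} = -10 - b$ ($v{\left(b \right)} = 2 - \left(b - -12\right) = 2 - \left(b + 12\right) = 2 - \left(12 + b\right) = -10 - b$)
$Y = 80$ ($Y = 16 \cdot 5 = 80$)
$x{\left(L,a \right)} = -800 - 80 L$ ($x{\left(L,a \right)} = \left(-10 - L\right) 80 = -800 - 80 L$)
$\left(x{\left(-24,\frac{11}{79} + \frac{80}{5} \right)} - 196\right) + 2754 = \left(\left(-800 - -1920\right) - 196\right) + 2754 = \left(\left(-800 + 1920\right) - 196\right) + 2754 = \left(1120 - 196\right) + 2754 = 924 + 2754 = 3678$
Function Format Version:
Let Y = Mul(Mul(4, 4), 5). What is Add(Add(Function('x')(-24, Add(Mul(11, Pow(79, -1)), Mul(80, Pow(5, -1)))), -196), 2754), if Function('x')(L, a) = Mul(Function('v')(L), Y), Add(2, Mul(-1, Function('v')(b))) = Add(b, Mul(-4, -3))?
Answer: 3678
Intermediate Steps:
Function('v')(b) = Add(-10, Mul(-1, b)) (Function('v')(b) = Add(2, Mul(-1, Add(b, Mul(-4, -3)))) = Add(2, Mul(-1, Add(b, 12))) = Add(2, Mul(-1, Add(12, b))) = Add(2, Add(-12, Mul(-1, b))) = Add(-10, Mul(-1, b)))
Y = 80 (Y = Mul(16, 5) = 80)
Function('x')(L, a) = Add(-800, Mul(-80, L)) (Function('x')(L, a) = Mul(Add(-10, Mul(-1, L)), 80) = Add(-800, Mul(-80, L)))
Add(Add(Function('x')(-24, Add(Mul(11, Pow(79, -1)), Mul(80, Pow(5, -1)))), -196), 2754) = Add(Add(Add(-800, Mul(-80, -24)), -196), 2754) = Add(Add(Add(-800, 1920), -196), 2754) = Add(Add(1120, -196), 2754) = Add(924, 2754) = 3678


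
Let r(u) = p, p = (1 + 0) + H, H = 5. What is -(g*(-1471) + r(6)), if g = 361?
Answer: 531025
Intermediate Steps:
p = 6 (p = (1 + 0) + 5 = 1 + 5 = 6)
r(u) = 6
-(g*(-1471) + r(6)) = -(361*(-1471) + 6) = -(-531031 + 6) = -1*(-531025) = 531025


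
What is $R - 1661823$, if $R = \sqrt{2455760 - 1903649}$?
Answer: $-1661823 + \sqrt{552111} \approx -1.6611 \cdot 10^{6}$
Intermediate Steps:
$R = \sqrt{552111} \approx 743.04$
$R - 1661823 = \sqrt{552111} - 1661823 = -1661823 + \sqrt{552111}$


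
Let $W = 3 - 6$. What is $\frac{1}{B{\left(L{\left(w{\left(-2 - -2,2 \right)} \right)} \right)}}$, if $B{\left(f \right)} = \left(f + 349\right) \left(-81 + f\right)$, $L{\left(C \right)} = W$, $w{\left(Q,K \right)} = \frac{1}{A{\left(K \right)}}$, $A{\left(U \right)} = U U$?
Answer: $- \frac{1}{29064} \approx -3.4407 \cdot 10^{-5}$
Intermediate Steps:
$A{\left(U \right)} = U^{2}$
$W = -3$
$w{\left(Q,K \right)} = \frac{1}{K^{2}}$
$L{\left(C \right)} = -3$
$B{\left(f \right)} = \left(-81 + f\right) \left(349 + f\right)$ ($B{\left(f \right)} = \left(349 + f\right) \left(-81 + f\right) = \left(-81 + f\right) \left(349 + f\right)$)
$\frac{1}{B{\left(L{\left(w{\left(-2 - -2,2 \right)} \right)} \right)}} = \frac{1}{-28269 + \left(-3\right)^{2} + 268 \left(-3\right)} = \frac{1}{-28269 + 9 - 804} = \frac{1}{-29064} = - \frac{1}{29064}$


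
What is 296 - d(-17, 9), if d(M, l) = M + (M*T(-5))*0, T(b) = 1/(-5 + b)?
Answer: 313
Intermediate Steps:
d(M, l) = M (d(M, l) = M + (M/(-5 - 5))*0 = M + (M/(-10))*0 = M + (M*(-⅒))*0 = M - M/10*0 = M + 0 = M)
296 - d(-17, 9) = 296 - 1*(-17) = 296 + 17 = 313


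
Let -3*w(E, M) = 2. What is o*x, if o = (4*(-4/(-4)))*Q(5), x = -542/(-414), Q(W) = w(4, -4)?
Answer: -2168/621 ≈ -3.4911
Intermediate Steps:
w(E, M) = -⅔ (w(E, M) = -⅓*2 = -⅔)
Q(W) = -⅔
x = 271/207 (x = -542*(-1/414) = 271/207 ≈ 1.3092)
o = -8/3 (o = (4*(-4/(-4)))*(-⅔) = (4*(-4*(-¼)))*(-⅔) = (4*1)*(-⅔) = 4*(-⅔) = -8/3 ≈ -2.6667)
o*x = -8/3*271/207 = -2168/621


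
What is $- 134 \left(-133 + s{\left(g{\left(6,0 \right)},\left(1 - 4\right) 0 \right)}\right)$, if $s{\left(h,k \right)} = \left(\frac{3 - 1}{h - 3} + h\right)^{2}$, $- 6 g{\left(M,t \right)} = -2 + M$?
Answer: $\frac{19193758}{1089} \approx 17625.0$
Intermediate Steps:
$g{\left(M,t \right)} = \frac{1}{3} - \frac{M}{6}$ ($g{\left(M,t \right)} = - \frac{-2 + M}{6} = \frac{1}{3} - \frac{M}{6}$)
$s{\left(h,k \right)} = \left(h + \frac{2}{-3 + h}\right)^{2}$ ($s{\left(h,k \right)} = \left(\frac{2}{-3 + h} + h\right)^{2} = \left(h + \frac{2}{-3 + h}\right)^{2}$)
$- 134 \left(-133 + s{\left(g{\left(6,0 \right)},\left(1 - 4\right) 0 \right)}\right) = - 134 \left(-133 + \frac{\left(2 + \left(\frac{1}{3} - 1\right)^{2} - 3 \left(\frac{1}{3} - 1\right)\right)^{2}}{\left(-3 + \left(\frac{1}{3} - 1\right)\right)^{2}}\right) = - 134 \left(-133 + \frac{\left(2 + \left(- \frac{2}{3}\right)^{2} - -2\right)^{2}}{\left(-3 - \frac{2}{3}\right)^{2}}\right) = - 134 \left(-133 + \frac{\left(2 + \frac{4}{9} + 2\right)^{2}}{\frac{121}{9}}\right) = - 134 \left(-133 + \frac{9 \left(\frac{40}{9}\right)^{2}}{121}\right) = - 134 \left(-133 + \frac{9}{121} \cdot \frac{1600}{81}\right) = - 134 \left(-133 + \frac{1600}{1089}\right) = \left(-134\right) \left(- \frac{143237}{1089}\right) = \frac{19193758}{1089}$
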